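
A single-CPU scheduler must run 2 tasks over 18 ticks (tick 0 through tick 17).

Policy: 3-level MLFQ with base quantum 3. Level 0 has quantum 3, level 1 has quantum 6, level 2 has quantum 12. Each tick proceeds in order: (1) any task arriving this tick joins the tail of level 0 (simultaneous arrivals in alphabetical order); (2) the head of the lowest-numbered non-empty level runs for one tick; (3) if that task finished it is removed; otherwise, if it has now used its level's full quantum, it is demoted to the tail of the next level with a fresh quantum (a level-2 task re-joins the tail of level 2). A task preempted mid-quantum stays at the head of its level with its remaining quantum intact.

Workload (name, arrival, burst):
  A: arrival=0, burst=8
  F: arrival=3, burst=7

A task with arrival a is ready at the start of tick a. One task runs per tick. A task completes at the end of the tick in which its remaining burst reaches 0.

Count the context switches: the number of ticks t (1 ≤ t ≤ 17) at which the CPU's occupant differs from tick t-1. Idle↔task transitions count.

t=0: L0/L1/L2 = A/-/- → run A
t=1: L0/L1/L2 = A/-/- → run A
t=2: L0/L1/L2 = A/-/- → run A
t=3: L0/L1/L2 = F/A/- → run F
t=4: L0/L1/L2 = F/A/- → run F
t=5: L0/L1/L2 = F/A/- → run F
t=6: L0/L1/L2 = -/AF/- → run A
t=7: L0/L1/L2 = -/AF/- → run A
t=8: L0/L1/L2 = -/AF/- → run A
t=9: L0/L1/L2 = -/AF/- → run A
t=10: L0/L1/L2 = -/AF/- → run A
t=11: L0/L1/L2 = -/F/- → run F
t=12: L0/L1/L2 = -/F/- → run F
t=13: L0/L1/L2 = -/F/- → run F
t=14: L0/L1/L2 = -/F/- → run F
t=15: (idle)
t=16: (idle)
t=17: (idle)

context switches = 4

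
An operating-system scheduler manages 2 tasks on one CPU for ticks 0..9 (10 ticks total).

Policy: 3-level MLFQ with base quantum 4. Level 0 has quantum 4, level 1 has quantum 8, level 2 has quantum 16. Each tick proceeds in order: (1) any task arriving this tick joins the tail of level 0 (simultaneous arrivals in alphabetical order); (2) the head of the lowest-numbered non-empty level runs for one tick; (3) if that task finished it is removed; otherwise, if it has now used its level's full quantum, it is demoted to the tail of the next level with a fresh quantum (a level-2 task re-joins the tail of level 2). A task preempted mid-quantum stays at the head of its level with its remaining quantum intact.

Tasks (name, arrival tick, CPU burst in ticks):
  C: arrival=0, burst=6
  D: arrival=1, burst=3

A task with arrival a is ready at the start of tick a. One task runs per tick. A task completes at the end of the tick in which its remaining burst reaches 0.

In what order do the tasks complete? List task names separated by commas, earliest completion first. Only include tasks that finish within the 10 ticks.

t=0: L0/L1/L2 = C/-/- → run C
t=1: L0/L1/L2 = CD/-/- → run C
t=2: L0/L1/L2 = CD/-/- → run C
t=3: L0/L1/L2 = CD/-/- → run C
t=4: L0/L1/L2 = D/C/- → run D
t=5: L0/L1/L2 = D/C/- → run D
t=6: L0/L1/L2 = D/C/- → run D
t=7: L0/L1/L2 = -/C/- → run C
t=8: L0/L1/L2 = -/C/- → run C
t=9: (idle)

completion order = D, C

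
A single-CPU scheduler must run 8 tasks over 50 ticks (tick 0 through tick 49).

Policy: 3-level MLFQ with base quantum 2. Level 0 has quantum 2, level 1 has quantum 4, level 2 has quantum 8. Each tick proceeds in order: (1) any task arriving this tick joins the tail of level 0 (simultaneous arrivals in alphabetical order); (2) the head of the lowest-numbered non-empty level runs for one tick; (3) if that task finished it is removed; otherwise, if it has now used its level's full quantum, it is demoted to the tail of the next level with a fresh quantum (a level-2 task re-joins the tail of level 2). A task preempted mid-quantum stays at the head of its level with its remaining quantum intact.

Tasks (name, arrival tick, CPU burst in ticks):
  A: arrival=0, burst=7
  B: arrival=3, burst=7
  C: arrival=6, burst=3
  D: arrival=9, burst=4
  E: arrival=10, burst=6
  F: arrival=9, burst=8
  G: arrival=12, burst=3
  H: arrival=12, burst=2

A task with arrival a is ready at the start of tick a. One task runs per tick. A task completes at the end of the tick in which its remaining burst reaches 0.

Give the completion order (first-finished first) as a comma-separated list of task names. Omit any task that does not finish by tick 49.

completion order = H, C, D, E, G, A, B, F

t=0: L0/L1/L2 = A/-/- → run A
t=1: L0/L1/L2 = A/-/- → run A
t=2: L0/L1/L2 = -/A/- → run A
t=3: L0/L1/L2 = B/A/- → run B
t=4: L0/L1/L2 = B/A/- → run B
t=5: L0/L1/L2 = -/AB/- → run A
t=6: L0/L1/L2 = C/AB/- → run C
t=7: L0/L1/L2 = C/AB/- → run C
t=8: L0/L1/L2 = -/ABC/- → run A
t=9: L0/L1/L2 = DF/ABC/- → run D
t=10: L0/L1/L2 = DFE/ABC/- → run D
t=11: L0/L1/L2 = FE/ABCD/- → run F
t=12: L0/L1/L2 = FEGH/ABCD/- → run F
t=13: L0/L1/L2 = EGH/ABCDF/- → run E
t=14: L0/L1/L2 = EGH/ABCDF/- → run E
t=15: L0/L1/L2 = GH/ABCDFE/- → run G
t=16: L0/L1/L2 = GH/ABCDFE/- → run G
t=17: L0/L1/L2 = H/ABCDFEG/- → run H
t=18: L0/L1/L2 = H/ABCDFEG/- → run H
t=19: L0/L1/L2 = -/ABCDFEG/- → run A
t=20: L0/L1/L2 = -/BCDFEG/A → run B
t=21: L0/L1/L2 = -/BCDFEG/A → run B
t=22: L0/L1/L2 = -/BCDFEG/A → run B
t=23: L0/L1/L2 = -/BCDFEG/A → run B
t=24: L0/L1/L2 = -/CDFEG/AB → run C
t=25: L0/L1/L2 = -/DFEG/AB → run D
t=26: L0/L1/L2 = -/DFEG/AB → run D
t=27: L0/L1/L2 = -/FEG/AB → run F
t=28: L0/L1/L2 = -/FEG/AB → run F
t=29: L0/L1/L2 = -/FEG/AB → run F
t=30: L0/L1/L2 = -/FEG/AB → run F
t=31: L0/L1/L2 = -/EG/ABF → run E
t=32: L0/L1/L2 = -/EG/ABF → run E
t=33: L0/L1/L2 = -/EG/ABF → run E
t=34: L0/L1/L2 = -/EG/ABF → run E
t=35: L0/L1/L2 = -/G/ABF → run G
t=36: L0/L1/L2 = -/-/ABF → run A
t=37: L0/L1/L2 = -/-/BF → run B
t=38: L0/L1/L2 = -/-/F → run F
t=39: L0/L1/L2 = -/-/F → run F
t=40: (idle)
t=41: (idle)
t=42: (idle)
t=43: (idle)
t=44: (idle)
t=45: (idle)
t=46: (idle)
t=47: (idle)
t=48: (idle)
t=49: (idle)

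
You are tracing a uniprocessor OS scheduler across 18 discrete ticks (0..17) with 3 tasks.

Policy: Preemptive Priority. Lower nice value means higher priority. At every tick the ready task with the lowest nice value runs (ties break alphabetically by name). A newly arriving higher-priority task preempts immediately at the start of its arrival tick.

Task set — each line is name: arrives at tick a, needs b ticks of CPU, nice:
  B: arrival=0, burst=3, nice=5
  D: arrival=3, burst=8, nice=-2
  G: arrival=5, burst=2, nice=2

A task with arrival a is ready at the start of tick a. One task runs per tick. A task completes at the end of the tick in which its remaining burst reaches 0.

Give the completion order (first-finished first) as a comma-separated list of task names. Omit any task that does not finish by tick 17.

t=0: ready={B} → run B
t=1: ready={B} → run B
t=2: ready={B} → run B
t=3: ready={D} → run D
t=4: ready={D} → run D
t=5: ready={D,G} → run D
t=6: ready={D,G} → run D
t=7: ready={D,G} → run D
t=8: ready={D,G} → run D
t=9: ready={D,G} → run D
t=10: ready={D,G} → run D
t=11: ready={G} → run G
t=12: ready={G} → run G
t=13: (idle)
t=14: (idle)
t=15: (idle)
t=16: (idle)
t=17: (idle)

completion order = B, D, G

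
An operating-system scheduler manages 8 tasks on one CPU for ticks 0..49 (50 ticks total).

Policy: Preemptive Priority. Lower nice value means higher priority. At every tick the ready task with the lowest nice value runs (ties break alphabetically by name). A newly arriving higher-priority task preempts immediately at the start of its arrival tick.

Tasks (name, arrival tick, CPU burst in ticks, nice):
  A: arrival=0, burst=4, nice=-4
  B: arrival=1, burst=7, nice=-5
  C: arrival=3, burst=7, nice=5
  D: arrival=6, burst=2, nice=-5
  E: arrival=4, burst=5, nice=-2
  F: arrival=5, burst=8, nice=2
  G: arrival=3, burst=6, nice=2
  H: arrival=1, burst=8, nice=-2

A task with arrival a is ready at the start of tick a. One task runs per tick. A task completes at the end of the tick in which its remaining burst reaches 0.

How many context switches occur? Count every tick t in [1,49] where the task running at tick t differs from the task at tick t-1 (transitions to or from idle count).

t=0: ready={A} → run A
t=1: ready={A,B,H} → run B
t=2: ready={A,B,H} → run B
t=3: ready={A,B,C,G,H} → run B
t=4: ready={A,B,C,E,G,H} → run B
t=5: ready={A,B,C,E,F,G,H} → run B
t=6: ready={A,B,C,D,E,F,G,H} → run B
t=7: ready={A,B,C,D,E,F,G,H} → run B
t=8: ready={A,C,D,E,F,G,H} → run D
t=9: ready={A,C,D,E,F,G,H} → run D
t=10: ready={A,C,E,F,G,H} → run A
t=11: ready={A,C,E,F,G,H} → run A
t=12: ready={A,C,E,F,G,H} → run A
t=13: ready={C,E,F,G,H} → run E
t=14: ready={C,E,F,G,H} → run E
t=15: ready={C,E,F,G,H} → run E
t=16: ready={C,E,F,G,H} → run E
t=17: ready={C,E,F,G,H} → run E
t=18: ready={C,F,G,H} → run H
t=19: ready={C,F,G,H} → run H
t=20: ready={C,F,G,H} → run H
t=21: ready={C,F,G,H} → run H
t=22: ready={C,F,G,H} → run H
t=23: ready={C,F,G,H} → run H
t=24: ready={C,F,G,H} → run H
t=25: ready={C,F,G,H} → run H
t=26: ready={C,F,G} → run F
t=27: ready={C,F,G} → run F
t=28: ready={C,F,G} → run F
t=29: ready={C,F,G} → run F
t=30: ready={C,F,G} → run F
t=31: ready={C,F,G} → run F
t=32: ready={C,F,G} → run F
t=33: ready={C,F,G} → run F
t=34: ready={C,G} → run G
t=35: ready={C,G} → run G
t=36: ready={C,G} → run G
t=37: ready={C,G} → run G
t=38: ready={C,G} → run G
t=39: ready={C,G} → run G
t=40: ready={C} → run C
t=41: ready={C} → run C
t=42: ready={C} → run C
t=43: ready={C} → run C
t=44: ready={C} → run C
t=45: ready={C} → run C
t=46: ready={C} → run C
t=47: (idle)
t=48: (idle)
t=49: (idle)

context switches = 9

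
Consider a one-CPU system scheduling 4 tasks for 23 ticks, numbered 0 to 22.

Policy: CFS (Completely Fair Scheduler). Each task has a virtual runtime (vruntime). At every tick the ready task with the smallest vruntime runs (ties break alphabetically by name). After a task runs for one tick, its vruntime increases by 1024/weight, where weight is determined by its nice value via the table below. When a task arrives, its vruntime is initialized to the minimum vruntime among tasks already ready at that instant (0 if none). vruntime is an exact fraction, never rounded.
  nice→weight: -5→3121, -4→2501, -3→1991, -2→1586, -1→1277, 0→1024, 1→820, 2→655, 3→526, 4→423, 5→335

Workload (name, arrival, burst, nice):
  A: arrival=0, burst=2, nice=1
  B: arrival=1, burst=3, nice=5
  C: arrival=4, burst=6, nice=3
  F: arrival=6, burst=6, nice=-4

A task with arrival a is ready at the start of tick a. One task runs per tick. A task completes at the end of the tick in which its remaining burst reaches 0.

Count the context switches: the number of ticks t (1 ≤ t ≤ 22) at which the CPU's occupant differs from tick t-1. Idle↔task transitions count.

context switches = 7

t=0: vr[A=0] → run A
t=1: vr[A=256/205 B=256/205] → run A
t=2: vr[B=256/205] → run B
t=3: vr[B=59136/13735] → run B
t=4: vr[B=20224/2747 C=20224/2747] → run B
t=5: vr[C=20224/2747] → run C
t=6: vr[C=6725376/722461 F=6725376/722461] → run C
t=7: vr[C=8131840/722461 F=6725376/722461] → run F
t=8: vr[C=8131840/722461 F=428291840/44070121] → run F
t=9: vr[C=8131840/722461 F=446335744/44070121] → run F
t=10: vr[C=8131840/722461 F=464379648/44070121] → run F
t=11: vr[C=8131840/722461 F=482423552/44070121] → run F
t=12: vr[C=8131840/722461 F=500467456/44070121] → run C
t=13: vr[C=9538304/722461 F=500467456/44070121] → run F
t=14: vr[C=9538304/722461] → run C
t=15: vr[C=10944768/722461] → run C
t=16: vr[C=12351232/722461] → run C
t=17: (idle)
t=18: (idle)
t=19: (idle)
t=20: (idle)
t=21: (idle)
t=22: (idle)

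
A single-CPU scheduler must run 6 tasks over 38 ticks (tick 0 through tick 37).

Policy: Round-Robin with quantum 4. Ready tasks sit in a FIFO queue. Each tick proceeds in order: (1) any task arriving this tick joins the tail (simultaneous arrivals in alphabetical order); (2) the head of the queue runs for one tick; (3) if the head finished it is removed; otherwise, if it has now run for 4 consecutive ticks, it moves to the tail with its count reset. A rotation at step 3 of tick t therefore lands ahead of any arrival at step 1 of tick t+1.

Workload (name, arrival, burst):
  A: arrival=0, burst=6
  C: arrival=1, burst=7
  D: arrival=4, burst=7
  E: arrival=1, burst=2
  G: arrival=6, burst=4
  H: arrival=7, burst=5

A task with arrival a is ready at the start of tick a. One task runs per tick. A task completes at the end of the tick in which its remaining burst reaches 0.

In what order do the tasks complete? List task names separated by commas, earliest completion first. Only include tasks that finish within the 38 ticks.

completion order = E, A, G, C, D, H

t=0: queue=[A] q_used=0 → run A
t=1: queue=[A,C,E] q_used=1 → run A
t=2: queue=[A,C,E] q_used=2 → run A
t=3: queue=[A,C,E] q_used=3 → run A
t=4: queue=[C,E,A,D] q_used=0 → run C
t=5: queue=[C,E,A,D] q_used=1 → run C
t=6: queue=[C,E,A,D,G] q_used=2 → run C
t=7: queue=[C,E,A,D,G,H] q_used=3 → run C
t=8: queue=[E,A,D,G,H,C] q_used=0 → run E
t=9: queue=[E,A,D,G,H,C] q_used=1 → run E
t=10: queue=[A,D,G,H,C] q_used=0 → run A
t=11: queue=[A,D,G,H,C] q_used=1 → run A
t=12: queue=[D,G,H,C] q_used=0 → run D
t=13: queue=[D,G,H,C] q_used=1 → run D
t=14: queue=[D,G,H,C] q_used=2 → run D
t=15: queue=[D,G,H,C] q_used=3 → run D
t=16: queue=[G,H,C,D] q_used=0 → run G
t=17: queue=[G,H,C,D] q_used=1 → run G
t=18: queue=[G,H,C,D] q_used=2 → run G
t=19: queue=[G,H,C,D] q_used=3 → run G
t=20: queue=[H,C,D] q_used=0 → run H
t=21: queue=[H,C,D] q_used=1 → run H
t=22: queue=[H,C,D] q_used=2 → run H
t=23: queue=[H,C,D] q_used=3 → run H
t=24: queue=[C,D,H] q_used=0 → run C
t=25: queue=[C,D,H] q_used=1 → run C
t=26: queue=[C,D,H] q_used=2 → run C
t=27: queue=[D,H] q_used=0 → run D
t=28: queue=[D,H] q_used=1 → run D
t=29: queue=[D,H] q_used=2 → run D
t=30: queue=[H] q_used=0 → run H
t=31: (idle)
t=32: (idle)
t=33: (idle)
t=34: (idle)
t=35: (idle)
t=36: (idle)
t=37: (idle)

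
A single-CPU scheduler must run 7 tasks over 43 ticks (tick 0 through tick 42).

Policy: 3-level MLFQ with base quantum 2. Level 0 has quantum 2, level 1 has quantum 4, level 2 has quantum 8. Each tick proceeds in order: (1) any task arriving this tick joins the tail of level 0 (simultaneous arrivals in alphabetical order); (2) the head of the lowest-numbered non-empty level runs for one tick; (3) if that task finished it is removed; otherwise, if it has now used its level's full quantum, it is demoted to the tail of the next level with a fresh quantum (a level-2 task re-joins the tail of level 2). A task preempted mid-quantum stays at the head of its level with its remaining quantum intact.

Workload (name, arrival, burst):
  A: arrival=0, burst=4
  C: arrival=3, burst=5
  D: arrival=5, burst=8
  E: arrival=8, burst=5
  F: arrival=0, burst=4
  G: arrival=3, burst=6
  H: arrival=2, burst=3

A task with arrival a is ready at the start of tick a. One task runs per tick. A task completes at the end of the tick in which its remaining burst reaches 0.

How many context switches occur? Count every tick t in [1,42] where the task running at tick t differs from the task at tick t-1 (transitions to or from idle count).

context switches = 15

t=0: L0/L1/L2 = AF/-/- → run A
t=1: L0/L1/L2 = AF/-/- → run A
t=2: L0/L1/L2 = FH/A/- → run F
t=3: L0/L1/L2 = FHCG/A/- → run F
t=4: L0/L1/L2 = HCG/AF/- → run H
t=5: L0/L1/L2 = HCGD/AF/- → run H
t=6: L0/L1/L2 = CGD/AFH/- → run C
t=7: L0/L1/L2 = CGD/AFH/- → run C
t=8: L0/L1/L2 = GDE/AFHC/- → run G
t=9: L0/L1/L2 = GDE/AFHC/- → run G
t=10: L0/L1/L2 = DE/AFHCG/- → run D
t=11: L0/L1/L2 = DE/AFHCG/- → run D
t=12: L0/L1/L2 = E/AFHCGD/- → run E
t=13: L0/L1/L2 = E/AFHCGD/- → run E
t=14: L0/L1/L2 = -/AFHCGDE/- → run A
t=15: L0/L1/L2 = -/AFHCGDE/- → run A
t=16: L0/L1/L2 = -/FHCGDE/- → run F
t=17: L0/L1/L2 = -/FHCGDE/- → run F
t=18: L0/L1/L2 = -/HCGDE/- → run H
t=19: L0/L1/L2 = -/CGDE/- → run C
t=20: L0/L1/L2 = -/CGDE/- → run C
t=21: L0/L1/L2 = -/CGDE/- → run C
t=22: L0/L1/L2 = -/GDE/- → run G
t=23: L0/L1/L2 = -/GDE/- → run G
t=24: L0/L1/L2 = -/GDE/- → run G
t=25: L0/L1/L2 = -/GDE/- → run G
t=26: L0/L1/L2 = -/DE/- → run D
t=27: L0/L1/L2 = -/DE/- → run D
t=28: L0/L1/L2 = -/DE/- → run D
t=29: L0/L1/L2 = -/DE/- → run D
t=30: L0/L1/L2 = -/E/D → run E
t=31: L0/L1/L2 = -/E/D → run E
t=32: L0/L1/L2 = -/E/D → run E
t=33: L0/L1/L2 = -/-/D → run D
t=34: L0/L1/L2 = -/-/D → run D
t=35: (idle)
t=36: (idle)
t=37: (idle)
t=38: (idle)
t=39: (idle)
t=40: (idle)
t=41: (idle)
t=42: (idle)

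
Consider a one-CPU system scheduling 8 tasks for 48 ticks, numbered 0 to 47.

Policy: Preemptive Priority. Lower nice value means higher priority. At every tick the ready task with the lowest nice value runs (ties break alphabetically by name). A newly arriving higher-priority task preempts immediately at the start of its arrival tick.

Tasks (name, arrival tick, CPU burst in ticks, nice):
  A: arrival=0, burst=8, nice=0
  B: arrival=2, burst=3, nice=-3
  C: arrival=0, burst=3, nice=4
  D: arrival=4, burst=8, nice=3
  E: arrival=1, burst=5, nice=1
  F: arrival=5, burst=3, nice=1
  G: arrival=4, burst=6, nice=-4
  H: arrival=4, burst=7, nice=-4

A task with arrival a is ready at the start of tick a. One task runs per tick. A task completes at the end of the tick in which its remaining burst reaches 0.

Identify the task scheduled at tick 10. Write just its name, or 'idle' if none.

t=0: ready={A,C} → run A
t=1: ready={A,C,E} → run A
t=2: ready={A,B,C,E} → run B
t=3: ready={A,B,C,E} → run B
t=4: ready={A,B,C,D,E,G,H} → run G
t=5: ready={A,B,C,D,E,F,G,H} → run G
t=6: ready={A,B,C,D,E,F,G,H} → run G
t=7: ready={A,B,C,D,E,F,G,H} → run G
t=8: ready={A,B,C,D,E,F,G,H} → run G
t=9: ready={A,B,C,D,E,F,G,H} → run G
t=10: ready={A,B,C,D,E,F,H} → run H
t=11: ready={A,B,C,D,E,F,H} → run H
t=12: ready={A,B,C,D,E,F,H} → run H
t=13: ready={A,B,C,D,E,F,H} → run H
t=14: ready={A,B,C,D,E,F,H} → run H
t=15: ready={A,B,C,D,E,F,H} → run H
t=16: ready={A,B,C,D,E,F,H} → run H
t=17: ready={A,B,C,D,E,F} → run B
t=18: ready={A,C,D,E,F} → run A
t=19: ready={A,C,D,E,F} → run A
t=20: ready={A,C,D,E,F} → run A
t=21: ready={A,C,D,E,F} → run A
t=22: ready={A,C,D,E,F} → run A
t=23: ready={A,C,D,E,F} → run A
t=24: ready={C,D,E,F} → run E
t=25: ready={C,D,E,F} → run E
t=26: ready={C,D,E,F} → run E
t=27: ready={C,D,E,F} → run E
t=28: ready={C,D,E,F} → run E
t=29: ready={C,D,F} → run F
t=30: ready={C,D,F} → run F
t=31: ready={C,D,F} → run F
t=32: ready={C,D} → run D
t=33: ready={C,D} → run D
t=34: ready={C,D} → run D
t=35: ready={C,D} → run D
t=36: ready={C,D} → run D
t=37: ready={C,D} → run D
t=38: ready={C,D} → run D
t=39: ready={C,D} → run D
t=40: ready={C} → run C
t=41: ready={C} → run C
t=42: ready={C} → run C
t=43: (idle)
t=44: (idle)
t=45: (idle)
t=46: (idle)
t=47: (idle)

running at tick 10 = H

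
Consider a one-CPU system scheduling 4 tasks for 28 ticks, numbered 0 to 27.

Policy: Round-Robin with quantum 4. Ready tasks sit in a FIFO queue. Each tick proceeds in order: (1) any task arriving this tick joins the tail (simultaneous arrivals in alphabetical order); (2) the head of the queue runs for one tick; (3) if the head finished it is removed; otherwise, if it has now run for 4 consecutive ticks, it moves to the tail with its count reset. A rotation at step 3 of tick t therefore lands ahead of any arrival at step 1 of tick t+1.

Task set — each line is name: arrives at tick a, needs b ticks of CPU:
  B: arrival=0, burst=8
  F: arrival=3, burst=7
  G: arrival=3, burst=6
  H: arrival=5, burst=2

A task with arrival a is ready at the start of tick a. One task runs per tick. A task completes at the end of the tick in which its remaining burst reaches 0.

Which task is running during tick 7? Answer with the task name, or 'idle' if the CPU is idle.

running at tick 7 = F

t=0: queue=[B] q_used=0 → run B
t=1: queue=[B] q_used=1 → run B
t=2: queue=[B] q_used=2 → run B
t=3: queue=[B,F,G] q_used=3 → run B
t=4: queue=[F,G,B] q_used=0 → run F
t=5: queue=[F,G,B,H] q_used=1 → run F
t=6: queue=[F,G,B,H] q_used=2 → run F
t=7: queue=[F,G,B,H] q_used=3 → run F
t=8: queue=[G,B,H,F] q_used=0 → run G
t=9: queue=[G,B,H,F] q_used=1 → run G
t=10: queue=[G,B,H,F] q_used=2 → run G
t=11: queue=[G,B,H,F] q_used=3 → run G
t=12: queue=[B,H,F,G] q_used=0 → run B
t=13: queue=[B,H,F,G] q_used=1 → run B
t=14: queue=[B,H,F,G] q_used=2 → run B
t=15: queue=[B,H,F,G] q_used=3 → run B
t=16: queue=[H,F,G] q_used=0 → run H
t=17: queue=[H,F,G] q_used=1 → run H
t=18: queue=[F,G] q_used=0 → run F
t=19: queue=[F,G] q_used=1 → run F
t=20: queue=[F,G] q_used=2 → run F
t=21: queue=[G] q_used=0 → run G
t=22: queue=[G] q_used=1 → run G
t=23: (idle)
t=24: (idle)
t=25: (idle)
t=26: (idle)
t=27: (idle)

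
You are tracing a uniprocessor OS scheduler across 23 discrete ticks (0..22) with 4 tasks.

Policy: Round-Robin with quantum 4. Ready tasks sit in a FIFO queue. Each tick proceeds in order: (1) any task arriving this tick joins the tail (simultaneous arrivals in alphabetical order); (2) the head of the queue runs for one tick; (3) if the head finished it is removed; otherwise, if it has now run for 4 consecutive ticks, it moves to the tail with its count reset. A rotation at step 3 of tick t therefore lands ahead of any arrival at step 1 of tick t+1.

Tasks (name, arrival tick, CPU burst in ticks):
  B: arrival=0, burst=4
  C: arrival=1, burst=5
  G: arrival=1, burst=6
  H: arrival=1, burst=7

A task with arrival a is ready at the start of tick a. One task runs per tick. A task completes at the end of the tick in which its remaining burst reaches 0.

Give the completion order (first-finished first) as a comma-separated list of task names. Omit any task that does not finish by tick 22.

completion order = B, C, G, H

t=0: queue=[B] q_used=0 → run B
t=1: queue=[B,C,G,H] q_used=1 → run B
t=2: queue=[B,C,G,H] q_used=2 → run B
t=3: queue=[B,C,G,H] q_used=3 → run B
t=4: queue=[C,G,H] q_used=0 → run C
t=5: queue=[C,G,H] q_used=1 → run C
t=6: queue=[C,G,H] q_used=2 → run C
t=7: queue=[C,G,H] q_used=3 → run C
t=8: queue=[G,H,C] q_used=0 → run G
t=9: queue=[G,H,C] q_used=1 → run G
t=10: queue=[G,H,C] q_used=2 → run G
t=11: queue=[G,H,C] q_used=3 → run G
t=12: queue=[H,C,G] q_used=0 → run H
t=13: queue=[H,C,G] q_used=1 → run H
t=14: queue=[H,C,G] q_used=2 → run H
t=15: queue=[H,C,G] q_used=3 → run H
t=16: queue=[C,G,H] q_used=0 → run C
t=17: queue=[G,H] q_used=0 → run G
t=18: queue=[G,H] q_used=1 → run G
t=19: queue=[H] q_used=0 → run H
t=20: queue=[H] q_used=1 → run H
t=21: queue=[H] q_used=2 → run H
t=22: (idle)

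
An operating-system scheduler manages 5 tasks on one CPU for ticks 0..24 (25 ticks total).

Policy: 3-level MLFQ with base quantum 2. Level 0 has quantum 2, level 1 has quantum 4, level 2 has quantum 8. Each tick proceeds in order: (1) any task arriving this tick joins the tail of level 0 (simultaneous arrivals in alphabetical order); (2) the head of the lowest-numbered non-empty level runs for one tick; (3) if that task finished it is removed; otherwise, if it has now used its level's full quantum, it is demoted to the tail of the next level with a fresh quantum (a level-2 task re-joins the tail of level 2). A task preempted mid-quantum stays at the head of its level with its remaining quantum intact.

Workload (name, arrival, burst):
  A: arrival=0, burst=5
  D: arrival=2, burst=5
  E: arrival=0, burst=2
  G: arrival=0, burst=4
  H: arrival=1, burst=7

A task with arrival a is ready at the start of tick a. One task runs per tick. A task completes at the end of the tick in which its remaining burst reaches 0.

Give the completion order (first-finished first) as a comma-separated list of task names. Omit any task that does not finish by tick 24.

completion order = E, A, G, D, H

t=0: L0/L1/L2 = AEG/-/- → run A
t=1: L0/L1/L2 = AEGH/-/- → run A
t=2: L0/L1/L2 = EGHD/A/- → run E
t=3: L0/L1/L2 = EGHD/A/- → run E
t=4: L0/L1/L2 = GHD/A/- → run G
t=5: L0/L1/L2 = GHD/A/- → run G
t=6: L0/L1/L2 = HD/AG/- → run H
t=7: L0/L1/L2 = HD/AG/- → run H
t=8: L0/L1/L2 = D/AGH/- → run D
t=9: L0/L1/L2 = D/AGH/- → run D
t=10: L0/L1/L2 = -/AGHD/- → run A
t=11: L0/L1/L2 = -/AGHD/- → run A
t=12: L0/L1/L2 = -/AGHD/- → run A
t=13: L0/L1/L2 = -/GHD/- → run G
t=14: L0/L1/L2 = -/GHD/- → run G
t=15: L0/L1/L2 = -/HD/- → run H
t=16: L0/L1/L2 = -/HD/- → run H
t=17: L0/L1/L2 = -/HD/- → run H
t=18: L0/L1/L2 = -/HD/- → run H
t=19: L0/L1/L2 = -/D/H → run D
t=20: L0/L1/L2 = -/D/H → run D
t=21: L0/L1/L2 = -/D/H → run D
t=22: L0/L1/L2 = -/-/H → run H
t=23: (idle)
t=24: (idle)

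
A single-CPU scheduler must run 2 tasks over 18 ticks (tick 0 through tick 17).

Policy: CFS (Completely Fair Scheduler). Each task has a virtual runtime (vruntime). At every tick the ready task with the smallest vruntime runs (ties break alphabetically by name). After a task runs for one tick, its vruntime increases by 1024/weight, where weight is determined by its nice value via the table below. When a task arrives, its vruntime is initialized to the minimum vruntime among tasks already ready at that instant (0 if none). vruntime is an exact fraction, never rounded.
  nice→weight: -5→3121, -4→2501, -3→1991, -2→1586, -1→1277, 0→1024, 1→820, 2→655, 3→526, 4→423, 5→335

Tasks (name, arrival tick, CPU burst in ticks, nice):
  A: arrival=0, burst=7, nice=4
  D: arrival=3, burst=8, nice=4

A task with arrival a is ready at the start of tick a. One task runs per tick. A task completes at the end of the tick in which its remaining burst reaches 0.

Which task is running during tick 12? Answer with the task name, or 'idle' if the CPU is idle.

t=0: vr[A=0] → run A
t=1: vr[A=1024/423] → run A
t=2: vr[A=2048/423] → run A
t=3: vr[A=1024/141 D=1024/141] → run A
t=4: vr[A=4096/423 D=1024/141] → run D
t=5: vr[A=4096/423 D=4096/423] → run A
t=6: vr[A=5120/423 D=4096/423] → run D
t=7: vr[A=5120/423 D=5120/423] → run A
t=8: vr[A=2048/141 D=5120/423] → run D
t=9: vr[A=2048/141 D=2048/141] → run A
t=10: vr[D=2048/141] → run D
t=11: vr[D=7168/423] → run D
t=12: vr[D=8192/423] → run D
t=13: vr[D=1024/47] → run D
t=14: vr[D=10240/423] → run D
t=15: (idle)
t=16: (idle)
t=17: (idle)

running at tick 12 = D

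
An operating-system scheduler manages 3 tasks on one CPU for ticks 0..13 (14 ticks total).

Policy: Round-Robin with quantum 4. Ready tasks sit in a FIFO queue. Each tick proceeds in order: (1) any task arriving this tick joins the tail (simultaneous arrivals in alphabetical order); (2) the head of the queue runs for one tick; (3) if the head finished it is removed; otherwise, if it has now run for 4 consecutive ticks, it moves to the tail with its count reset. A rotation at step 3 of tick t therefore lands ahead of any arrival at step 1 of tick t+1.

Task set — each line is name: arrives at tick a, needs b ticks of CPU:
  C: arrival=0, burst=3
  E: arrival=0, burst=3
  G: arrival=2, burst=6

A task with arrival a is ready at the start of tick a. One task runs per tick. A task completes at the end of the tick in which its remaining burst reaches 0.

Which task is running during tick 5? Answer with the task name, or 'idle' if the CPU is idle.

t=0: queue=[C,E] q_used=0 → run C
t=1: queue=[C,E] q_used=1 → run C
t=2: queue=[C,E,G] q_used=2 → run C
t=3: queue=[E,G] q_used=0 → run E
t=4: queue=[E,G] q_used=1 → run E
t=5: queue=[E,G] q_used=2 → run E
t=6: queue=[G] q_used=0 → run G
t=7: queue=[G] q_used=1 → run G
t=8: queue=[G] q_used=2 → run G
t=9: queue=[G] q_used=3 → run G
t=10: queue=[G] q_used=0 → run G
t=11: queue=[G] q_used=1 → run G
t=12: (idle)
t=13: (idle)

running at tick 5 = E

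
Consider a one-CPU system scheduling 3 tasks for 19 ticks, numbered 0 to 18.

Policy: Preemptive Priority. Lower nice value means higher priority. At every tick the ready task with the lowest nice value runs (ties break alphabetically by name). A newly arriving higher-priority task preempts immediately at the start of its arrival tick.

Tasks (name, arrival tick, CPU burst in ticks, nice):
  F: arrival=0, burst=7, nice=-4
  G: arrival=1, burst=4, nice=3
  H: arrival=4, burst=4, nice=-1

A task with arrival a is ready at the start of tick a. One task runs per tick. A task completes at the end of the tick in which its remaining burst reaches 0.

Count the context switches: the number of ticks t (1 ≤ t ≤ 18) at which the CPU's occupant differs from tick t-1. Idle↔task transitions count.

context switches = 3

t=0: ready={F} → run F
t=1: ready={F,G} → run F
t=2: ready={F,G} → run F
t=3: ready={F,G} → run F
t=4: ready={F,G,H} → run F
t=5: ready={F,G,H} → run F
t=6: ready={F,G,H} → run F
t=7: ready={G,H} → run H
t=8: ready={G,H} → run H
t=9: ready={G,H} → run H
t=10: ready={G,H} → run H
t=11: ready={G} → run G
t=12: ready={G} → run G
t=13: ready={G} → run G
t=14: ready={G} → run G
t=15: (idle)
t=16: (idle)
t=17: (idle)
t=18: (idle)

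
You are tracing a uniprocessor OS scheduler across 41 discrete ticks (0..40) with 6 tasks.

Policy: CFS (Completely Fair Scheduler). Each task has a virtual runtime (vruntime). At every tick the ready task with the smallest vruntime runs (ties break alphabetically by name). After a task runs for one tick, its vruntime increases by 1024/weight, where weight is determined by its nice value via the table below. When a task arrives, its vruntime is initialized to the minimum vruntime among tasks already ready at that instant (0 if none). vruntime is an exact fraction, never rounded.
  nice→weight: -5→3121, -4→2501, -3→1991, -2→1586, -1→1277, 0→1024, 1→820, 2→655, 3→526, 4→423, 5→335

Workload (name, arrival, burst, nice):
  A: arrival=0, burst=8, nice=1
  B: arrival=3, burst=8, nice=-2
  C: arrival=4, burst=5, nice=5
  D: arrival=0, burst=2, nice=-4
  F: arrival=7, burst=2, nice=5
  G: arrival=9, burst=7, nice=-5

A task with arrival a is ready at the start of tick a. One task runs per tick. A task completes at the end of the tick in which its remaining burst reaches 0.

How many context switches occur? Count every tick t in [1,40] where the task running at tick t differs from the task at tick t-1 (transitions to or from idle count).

context switches = 26

t=0: vr[A=0 D=0] → run A
t=1: vr[A=256/205 D=0] → run D
t=2: vr[A=256/205 D=1024/2501] → run D
t=3: vr[A=256/205 B=256/205] → run A
t=4: vr[A=512/205 B=256/205 C=256/205] → run B
t=5: vr[A=512/205 B=307968/162565 C=256/205] → run C
t=6: vr[A=512/205 B=307968/162565 C=59136/13735] → run B
t=7: vr[A=512/205 B=412928/162565 C=59136/13735 F=512/205] → run A
t=8: vr[A=768/205 B=412928/162565 C=59136/13735 F=512/205] → run F
t=9: vr[A=768/205 B=412928/162565 C=59136/13735 F=76288/13735 G=412928/162565] → run B
t=10: vr[A=768/205 B=517888/162565 C=59136/13735 F=76288/13735 G=412928/162565] → run G
t=11: vr[A=768/205 B=517888/162565 C=59136/13735 F=76288/13735 G=1455214848/507365365] → run G
t=12: vr[A=768/205 B=517888/162565 C=59136/13735 F=76288/13735 G=1621681408/507365365] → run B
t=13: vr[A=768/205 B=622848/162565 C=59136/13735 F=76288/13735 G=1621681408/507365365] → run G
t=14: vr[A=768/205 B=622848/162565 C=59136/13735 F=76288/13735 G=1788147968/507365365] → run G
t=15: vr[A=768/205 B=622848/162565 C=59136/13735 F=76288/13735 G=1954614528/507365365] → run A
t=16: vr[A=1024/205 B=622848/162565 C=59136/13735 F=76288/13735 G=1954614528/507365365] → run B
t=17: vr[A=1024/205 B=727808/162565 C=59136/13735 F=76288/13735 G=1954614528/507365365] → run G
t=18: vr[A=1024/205 B=727808/162565 C=59136/13735 F=76288/13735 G=2121081088/507365365] → run G
t=19: vr[A=1024/205 B=727808/162565 C=59136/13735 F=76288/13735 G=2287547648/507365365] → run C
t=20: vr[A=1024/205 B=727808/162565 C=20224/2747 F=76288/13735 G=2287547648/507365365] → run B
t=21: vr[A=1024/205 B=832768/162565 C=20224/2747 F=76288/13735 G=2287547648/507365365] → run G
t=22: vr[A=1024/205 B=832768/162565 C=20224/2747 F=76288/13735] → run A
t=23: vr[A=256/41 B=832768/162565 C=20224/2747 F=76288/13735] → run B
t=24: vr[A=256/41 B=937728/162565 C=20224/2747 F=76288/13735] → run F
t=25: vr[A=256/41 B=937728/162565 C=20224/2747] → run B
t=26: vr[A=256/41 C=20224/2747] → run A
t=27: vr[A=1536/205 C=20224/2747] → run C
t=28: vr[A=1536/205 C=143104/13735] → run A
t=29: vr[A=1792/205 C=143104/13735] → run A
t=30: vr[C=143104/13735] → run C
t=31: vr[C=185088/13735] → run C
t=32: (idle)
t=33: (idle)
t=34: (idle)
t=35: (idle)
t=36: (idle)
t=37: (idle)
t=38: (idle)
t=39: (idle)
t=40: (idle)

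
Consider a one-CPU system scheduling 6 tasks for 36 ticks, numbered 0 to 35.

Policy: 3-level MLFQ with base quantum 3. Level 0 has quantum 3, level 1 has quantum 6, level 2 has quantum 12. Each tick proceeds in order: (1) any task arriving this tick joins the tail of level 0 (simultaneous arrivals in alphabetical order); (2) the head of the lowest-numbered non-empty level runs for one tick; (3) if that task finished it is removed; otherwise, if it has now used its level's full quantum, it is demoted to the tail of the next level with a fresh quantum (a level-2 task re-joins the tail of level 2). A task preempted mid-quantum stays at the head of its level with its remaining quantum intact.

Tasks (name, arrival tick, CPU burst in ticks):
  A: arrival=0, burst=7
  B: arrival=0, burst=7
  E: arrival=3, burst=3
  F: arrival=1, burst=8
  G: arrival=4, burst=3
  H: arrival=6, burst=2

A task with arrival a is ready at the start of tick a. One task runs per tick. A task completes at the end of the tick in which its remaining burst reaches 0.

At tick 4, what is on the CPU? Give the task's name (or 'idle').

running at tick 4 = B

t=0: L0/L1/L2 = AB/-/- → run A
t=1: L0/L1/L2 = ABF/-/- → run A
t=2: L0/L1/L2 = ABF/-/- → run A
t=3: L0/L1/L2 = BFE/A/- → run B
t=4: L0/L1/L2 = BFEG/A/- → run B
t=5: L0/L1/L2 = BFEG/A/- → run B
t=6: L0/L1/L2 = FEGH/AB/- → run F
t=7: L0/L1/L2 = FEGH/AB/- → run F
t=8: L0/L1/L2 = FEGH/AB/- → run F
t=9: L0/L1/L2 = EGH/ABF/- → run E
t=10: L0/L1/L2 = EGH/ABF/- → run E
t=11: L0/L1/L2 = EGH/ABF/- → run E
t=12: L0/L1/L2 = GH/ABF/- → run G
t=13: L0/L1/L2 = GH/ABF/- → run G
t=14: L0/L1/L2 = GH/ABF/- → run G
t=15: L0/L1/L2 = H/ABF/- → run H
t=16: L0/L1/L2 = H/ABF/- → run H
t=17: L0/L1/L2 = -/ABF/- → run A
t=18: L0/L1/L2 = -/ABF/- → run A
t=19: L0/L1/L2 = -/ABF/- → run A
t=20: L0/L1/L2 = -/ABF/- → run A
t=21: L0/L1/L2 = -/BF/- → run B
t=22: L0/L1/L2 = -/BF/- → run B
t=23: L0/L1/L2 = -/BF/- → run B
t=24: L0/L1/L2 = -/BF/- → run B
t=25: L0/L1/L2 = -/F/- → run F
t=26: L0/L1/L2 = -/F/- → run F
t=27: L0/L1/L2 = -/F/- → run F
t=28: L0/L1/L2 = -/F/- → run F
t=29: L0/L1/L2 = -/F/- → run F
t=30: (idle)
t=31: (idle)
t=32: (idle)
t=33: (idle)
t=34: (idle)
t=35: (idle)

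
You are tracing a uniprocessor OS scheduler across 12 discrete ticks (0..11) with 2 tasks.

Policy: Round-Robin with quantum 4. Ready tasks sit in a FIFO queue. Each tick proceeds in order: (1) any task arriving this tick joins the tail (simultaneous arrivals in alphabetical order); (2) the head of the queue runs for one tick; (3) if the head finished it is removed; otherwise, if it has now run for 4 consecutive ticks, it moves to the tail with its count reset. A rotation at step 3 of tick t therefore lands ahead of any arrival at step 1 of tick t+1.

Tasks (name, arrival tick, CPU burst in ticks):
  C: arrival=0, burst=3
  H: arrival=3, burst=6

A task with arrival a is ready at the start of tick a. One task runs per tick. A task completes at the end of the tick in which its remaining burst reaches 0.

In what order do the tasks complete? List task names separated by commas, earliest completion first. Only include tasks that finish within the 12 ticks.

completion order = C, H

t=0: queue=[C] q_used=0 → run C
t=1: queue=[C] q_used=1 → run C
t=2: queue=[C] q_used=2 → run C
t=3: queue=[H] q_used=0 → run H
t=4: queue=[H] q_used=1 → run H
t=5: queue=[H] q_used=2 → run H
t=6: queue=[H] q_used=3 → run H
t=7: queue=[H] q_used=0 → run H
t=8: queue=[H] q_used=1 → run H
t=9: (idle)
t=10: (idle)
t=11: (idle)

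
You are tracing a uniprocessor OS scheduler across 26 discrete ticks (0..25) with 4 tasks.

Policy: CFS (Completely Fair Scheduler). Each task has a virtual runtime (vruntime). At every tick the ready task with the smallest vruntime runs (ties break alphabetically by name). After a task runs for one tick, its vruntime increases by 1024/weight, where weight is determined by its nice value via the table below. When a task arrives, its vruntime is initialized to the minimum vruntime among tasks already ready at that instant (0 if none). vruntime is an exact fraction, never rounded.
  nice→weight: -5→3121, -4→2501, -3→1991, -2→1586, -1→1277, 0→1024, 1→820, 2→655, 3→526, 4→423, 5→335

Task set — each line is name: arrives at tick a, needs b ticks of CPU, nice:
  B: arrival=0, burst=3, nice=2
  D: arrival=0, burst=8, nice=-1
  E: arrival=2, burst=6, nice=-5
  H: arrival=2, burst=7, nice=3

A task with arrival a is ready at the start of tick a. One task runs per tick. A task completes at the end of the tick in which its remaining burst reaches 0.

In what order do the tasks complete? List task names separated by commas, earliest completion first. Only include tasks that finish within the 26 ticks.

completion order = E, B, D, H

t=0: vr[B=0 D=0] → run B
t=1: vr[B=1024/655 D=0] → run D
t=2: vr[B=1024/655 D=1024/1277 E=1024/1277 H=1024/1277] → run D
t=3: vr[B=1024/655 D=2048/1277 E=1024/1277 H=1024/1277] → run E
t=4: vr[B=1024/655 D=2048/1277 E=4503552/3985517 H=1024/1277] → run H
t=5: vr[B=1024/655 D=2048/1277 E=4503552/3985517 H=923136/335851] → run E
t=6: vr[B=1024/655 D=2048/1277 E=5811200/3985517 H=923136/335851] → run E
t=7: vr[B=1024/655 D=2048/1277 E=7118848/3985517 H=923136/335851] → run B
t=8: vr[B=2048/655 D=2048/1277 E=7118848/3985517 H=923136/335851] → run D
t=9: vr[B=2048/655 D=3072/1277 E=7118848/3985517 H=923136/335851] → run E
t=10: vr[B=2048/655 D=3072/1277 E=8426496/3985517 H=923136/335851] → run E
t=11: vr[B=2048/655 D=3072/1277 E=9734144/3985517 H=923136/335851] → run D
t=12: vr[B=2048/655 D=4096/1277 E=9734144/3985517 H=923136/335851] → run E
t=13: vr[B=2048/655 D=4096/1277 H=923136/335851] → run H
t=14: vr[B=2048/655 D=4096/1277 H=1576960/335851] → run B
t=15: vr[D=4096/1277 H=1576960/335851] → run D
t=16: vr[D=5120/1277 H=1576960/335851] → run D
t=17: vr[D=6144/1277 H=1576960/335851] → run H
t=18: vr[D=6144/1277 H=2230784/335851] → run D
t=19: vr[D=7168/1277 H=2230784/335851] → run D
t=20: vr[H=2230784/335851] → run H
t=21: vr[H=2884608/335851] → run H
t=22: vr[H=3538432/335851] → run H
t=23: vr[H=4192256/335851] → run H
t=24: (idle)
t=25: (idle)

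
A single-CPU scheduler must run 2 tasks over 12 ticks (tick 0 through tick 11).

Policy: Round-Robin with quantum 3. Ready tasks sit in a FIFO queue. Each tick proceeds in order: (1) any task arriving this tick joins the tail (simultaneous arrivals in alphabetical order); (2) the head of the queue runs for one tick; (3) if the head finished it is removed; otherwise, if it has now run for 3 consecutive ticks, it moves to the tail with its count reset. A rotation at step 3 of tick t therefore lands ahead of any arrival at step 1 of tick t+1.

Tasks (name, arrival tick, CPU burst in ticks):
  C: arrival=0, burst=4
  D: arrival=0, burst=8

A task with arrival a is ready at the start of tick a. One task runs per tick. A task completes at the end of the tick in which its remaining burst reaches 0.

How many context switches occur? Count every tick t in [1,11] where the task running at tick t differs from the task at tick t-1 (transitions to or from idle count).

context switches = 3

t=0: queue=[C,D] q_used=0 → run C
t=1: queue=[C,D] q_used=1 → run C
t=2: queue=[C,D] q_used=2 → run C
t=3: queue=[D,C] q_used=0 → run D
t=4: queue=[D,C] q_used=1 → run D
t=5: queue=[D,C] q_used=2 → run D
t=6: queue=[C,D] q_used=0 → run C
t=7: queue=[D] q_used=0 → run D
t=8: queue=[D] q_used=1 → run D
t=9: queue=[D] q_used=2 → run D
t=10: queue=[D] q_used=0 → run D
t=11: queue=[D] q_used=1 → run D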